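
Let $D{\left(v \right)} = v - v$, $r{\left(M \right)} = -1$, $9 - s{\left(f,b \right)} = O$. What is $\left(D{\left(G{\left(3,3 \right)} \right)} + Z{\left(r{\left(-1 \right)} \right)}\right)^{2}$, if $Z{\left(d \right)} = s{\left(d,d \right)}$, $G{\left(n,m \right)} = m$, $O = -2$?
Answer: $121$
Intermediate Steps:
$s{\left(f,b \right)} = 11$ ($s{\left(f,b \right)} = 9 - -2 = 9 + 2 = 11$)
$Z{\left(d \right)} = 11$
$D{\left(v \right)} = 0$
$\left(D{\left(G{\left(3,3 \right)} \right)} + Z{\left(r{\left(-1 \right)} \right)}\right)^{2} = \left(0 + 11\right)^{2} = 11^{2} = 121$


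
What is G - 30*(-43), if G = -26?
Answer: 1264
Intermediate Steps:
G - 30*(-43) = -26 - 30*(-43) = -26 + 1290 = 1264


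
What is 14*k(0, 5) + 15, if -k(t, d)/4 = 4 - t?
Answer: -209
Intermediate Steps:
k(t, d) = -16 + 4*t (k(t, d) = -4*(4 - t) = -16 + 4*t)
14*k(0, 5) + 15 = 14*(-16 + 4*0) + 15 = 14*(-16 + 0) + 15 = 14*(-16) + 15 = -224 + 15 = -209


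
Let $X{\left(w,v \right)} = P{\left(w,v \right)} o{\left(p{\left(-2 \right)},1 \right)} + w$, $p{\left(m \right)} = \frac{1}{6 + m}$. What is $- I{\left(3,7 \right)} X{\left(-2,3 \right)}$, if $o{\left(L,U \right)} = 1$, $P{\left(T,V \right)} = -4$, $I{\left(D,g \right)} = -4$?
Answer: $-24$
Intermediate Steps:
$X{\left(w,v \right)} = -4 + w$ ($X{\left(w,v \right)} = \left(-4\right) 1 + w = -4 + w$)
$- I{\left(3,7 \right)} X{\left(-2,3 \right)} = - \left(-4\right) \left(-4 - 2\right) = - \left(-4\right) \left(-6\right) = \left(-1\right) 24 = -24$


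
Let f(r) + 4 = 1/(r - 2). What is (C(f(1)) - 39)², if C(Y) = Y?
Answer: 1936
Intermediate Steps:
f(r) = -4 + 1/(-2 + r) (f(r) = -4 + 1/(r - 2) = -4 + 1/(-2 + r))
(C(f(1)) - 39)² = ((9 - 4*1)/(-2 + 1) - 39)² = ((9 - 4)/(-1) - 39)² = (-1*5 - 39)² = (-5 - 39)² = (-44)² = 1936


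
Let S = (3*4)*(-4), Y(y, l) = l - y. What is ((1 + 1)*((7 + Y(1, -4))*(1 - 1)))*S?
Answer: 0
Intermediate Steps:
S = -48 (S = 12*(-4) = -48)
((1 + 1)*((7 + Y(1, -4))*(1 - 1)))*S = ((1 + 1)*((7 + (-4 - 1*1))*(1 - 1)))*(-48) = (2*((7 + (-4 - 1))*0))*(-48) = (2*((7 - 5)*0))*(-48) = (2*(2*0))*(-48) = (2*0)*(-48) = 0*(-48) = 0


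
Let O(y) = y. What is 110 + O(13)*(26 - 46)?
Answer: -150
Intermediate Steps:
110 + O(13)*(26 - 46) = 110 + 13*(26 - 46) = 110 + 13*(-20) = 110 - 260 = -150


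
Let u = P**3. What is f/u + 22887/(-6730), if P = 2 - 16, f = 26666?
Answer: -60566027/4616780 ≈ -13.119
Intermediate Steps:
P = -14
u = -2744 (u = (-14)**3 = -2744)
f/u + 22887/(-6730) = 26666/(-2744) + 22887/(-6730) = 26666*(-1/2744) + 22887*(-1/6730) = -13333/1372 - 22887/6730 = -60566027/4616780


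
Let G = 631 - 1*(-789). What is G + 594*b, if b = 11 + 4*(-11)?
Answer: -18182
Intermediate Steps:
b = -33 (b = 11 - 44 = -33)
G = 1420 (G = 631 + 789 = 1420)
G + 594*b = 1420 + 594*(-33) = 1420 - 19602 = -18182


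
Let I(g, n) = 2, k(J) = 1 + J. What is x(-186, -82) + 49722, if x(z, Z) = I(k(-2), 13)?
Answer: 49724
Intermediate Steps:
x(z, Z) = 2
x(-186, -82) + 49722 = 2 + 49722 = 49724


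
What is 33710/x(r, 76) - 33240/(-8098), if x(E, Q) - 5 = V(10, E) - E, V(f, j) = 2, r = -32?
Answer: 137139970/157911 ≈ 868.46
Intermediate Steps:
x(E, Q) = 7 - E (x(E, Q) = 5 + (2 - E) = 7 - E)
33710/x(r, 76) - 33240/(-8098) = 33710/(7 - 1*(-32)) - 33240/(-8098) = 33710/(7 + 32) - 33240*(-1/8098) = 33710/39 + 16620/4049 = 137139970/157911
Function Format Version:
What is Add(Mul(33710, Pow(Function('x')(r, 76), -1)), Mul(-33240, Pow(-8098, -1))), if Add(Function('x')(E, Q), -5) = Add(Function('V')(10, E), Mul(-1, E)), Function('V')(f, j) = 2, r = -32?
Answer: Rational(137139970, 157911) ≈ 868.46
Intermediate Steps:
Function('x')(E, Q) = Add(7, Mul(-1, E)) (Function('x')(E, Q) = Add(5, Add(2, Mul(-1, E))) = Add(7, Mul(-1, E)))
Add(Mul(33710, Pow(Function('x')(r, 76), -1)), Mul(-33240, Pow(-8098, -1))) = Add(Mul(33710, Pow(Add(7, Mul(-1, -32)), -1)), Mul(-33240, Pow(-8098, -1))) = Add(Mul(33710, Pow(Add(7, 32), -1)), Mul(-33240, Rational(-1, 8098))) = Add(Mul(33710, Pow(39, -1)), Rational(16620, 4049)) = Add(Mul(33710, Rational(1, 39)), Rational(16620, 4049)) = Add(Rational(33710, 39), Rational(16620, 4049)) = Rational(137139970, 157911)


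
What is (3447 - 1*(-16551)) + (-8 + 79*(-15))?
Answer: 18805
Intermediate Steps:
(3447 - 1*(-16551)) + (-8 + 79*(-15)) = (3447 + 16551) + (-8 - 1185) = 19998 - 1193 = 18805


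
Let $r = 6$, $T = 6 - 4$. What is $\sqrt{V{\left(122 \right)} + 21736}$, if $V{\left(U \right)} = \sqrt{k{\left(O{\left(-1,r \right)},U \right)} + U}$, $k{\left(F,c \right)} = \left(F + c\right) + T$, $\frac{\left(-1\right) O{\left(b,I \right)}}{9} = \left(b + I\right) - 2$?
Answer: $\sqrt{21736 + \sqrt{219}} \approx 147.48$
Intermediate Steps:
$T = 2$ ($T = 6 - 4 = 2$)
$O{\left(b,I \right)} = 18 - 9 I - 9 b$ ($O{\left(b,I \right)} = - 9 \left(\left(b + I\right) - 2\right) = - 9 \left(\left(I + b\right) - 2\right) = - 9 \left(-2 + I + b\right) = 18 - 9 I - 9 b$)
$k{\left(F,c \right)} = 2 + F + c$ ($k{\left(F,c \right)} = \left(F + c\right) + 2 = 2 + F + c$)
$V{\left(U \right)} = \sqrt{-25 + 2 U}$ ($V{\left(U \right)} = \sqrt{\left(2 - 27 + U\right) + U} = \sqrt{\left(-25 + U\right) + U} = \sqrt{-25 + 2 U}$)
$\sqrt{V{\left(122 \right)} + 21736} = \sqrt{\sqrt{-25 + 2 \cdot 122} + 21736} = \sqrt{\sqrt{-25 + 244} + 21736} = \sqrt{\sqrt{219} + 21736} = \sqrt{21736 + \sqrt{219}}$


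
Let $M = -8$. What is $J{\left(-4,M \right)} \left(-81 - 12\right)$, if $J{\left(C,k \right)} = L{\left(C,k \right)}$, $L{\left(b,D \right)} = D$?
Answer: $744$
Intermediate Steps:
$J{\left(C,k \right)} = k$
$J{\left(-4,M \right)} \left(-81 - 12\right) = - 8 \left(-81 - 12\right) = \left(-8\right) \left(-93\right) = 744$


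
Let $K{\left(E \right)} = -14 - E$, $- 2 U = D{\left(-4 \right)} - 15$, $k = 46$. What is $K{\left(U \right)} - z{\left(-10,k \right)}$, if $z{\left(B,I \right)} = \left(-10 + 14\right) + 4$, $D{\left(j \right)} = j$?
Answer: $- \frac{63}{2} \approx -31.5$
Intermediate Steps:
$z{\left(B,I \right)} = 8$ ($z{\left(B,I \right)} = 4 + 4 = 8$)
$U = \frac{19}{2}$ ($U = - \frac{-4 - 15}{2} = \left(- \frac{1}{2}\right) \left(-19\right) = \frac{19}{2} \approx 9.5$)
$K{\left(U \right)} - z{\left(-10,k \right)} = \left(-14 - \frac{19}{2}\right) - 8 = - \frac{47}{2} - 8 = - \frac{63}{2}$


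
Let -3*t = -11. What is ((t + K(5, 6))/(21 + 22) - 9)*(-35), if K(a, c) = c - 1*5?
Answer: 40145/129 ≈ 311.20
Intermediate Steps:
t = 11/3 (t = -1/3*(-11) = 11/3 ≈ 3.6667)
K(a, c) = -5 + c (K(a, c) = c - 5 = -5 + c)
((t + K(5, 6))/(21 + 22) - 9)*(-35) = ((11/3 + (-5 + 6))/(21 + 22) - 9)*(-35) = ((11/3 + 1)/43 - 9)*(-35) = ((14/3)*(1/43) - 9)*(-35) = (14/129 - 9)*(-35) = -1147/129*(-35) = 40145/129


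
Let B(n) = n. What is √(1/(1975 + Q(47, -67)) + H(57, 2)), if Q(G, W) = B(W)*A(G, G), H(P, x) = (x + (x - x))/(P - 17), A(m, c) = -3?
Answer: 3*√10370/1360 ≈ 0.22463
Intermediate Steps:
H(P, x) = x/(-17 + P) (H(P, x) = (x + 0)/(-17 + P) = x/(-17 + P))
Q(G, W) = -3*W (Q(G, W) = W*(-3) = -3*W)
√(1/(1975 + Q(47, -67)) + H(57, 2)) = √(1/(1975 - 3*(-67)) + 2/(-17 + 57)) = √(1/(1975 + 201) + 2/40) = √(1/2176 + 2*(1/40)) = √(1/2176 + 1/20) = √(549/10880) = 3*√10370/1360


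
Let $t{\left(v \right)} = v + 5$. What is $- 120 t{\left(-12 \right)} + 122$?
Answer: $962$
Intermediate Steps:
$t{\left(v \right)} = 5 + v$
$- 120 t{\left(-12 \right)} + 122 = - 120 \left(5 - 12\right) + 122 = \left(-120\right) \left(-7\right) + 122 = 840 + 122 = 962$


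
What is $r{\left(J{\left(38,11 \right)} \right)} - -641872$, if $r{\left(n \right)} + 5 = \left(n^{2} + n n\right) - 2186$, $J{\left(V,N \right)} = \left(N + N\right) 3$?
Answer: $648393$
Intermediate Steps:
$J{\left(V,N \right)} = 6 N$ ($J{\left(V,N \right)} = 2 N 3 = 6 N$)
$r{\left(n \right)} = -2191 + 2 n^{2}$ ($r{\left(n \right)} = -5 - \left(2186 - n^{2} - n n\right) = -5 + \left(\left(n^{2} + n^{2}\right) - 2186\right) = -5 + \left(2 n^{2} - 2186\right) = -5 + \left(-2186 + 2 n^{2}\right) = -2191 + 2 n^{2}$)
$r{\left(J{\left(38,11 \right)} \right)} - -641872 = \left(-2191 + 2 \left(6 \cdot 11\right)^{2}\right) - -641872 = \left(-2191 + 2 \cdot 66^{2}\right) + 641872 = \left(-2191 + 2 \cdot 4356\right) + 641872 = \left(-2191 + 8712\right) + 641872 = 6521 + 641872 = 648393$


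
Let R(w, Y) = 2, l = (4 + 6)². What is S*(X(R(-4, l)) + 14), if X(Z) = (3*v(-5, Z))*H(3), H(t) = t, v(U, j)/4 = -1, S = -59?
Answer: 1298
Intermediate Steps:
l = 100 (l = 10² = 100)
v(U, j) = -4 (v(U, j) = 4*(-1) = -4)
X(Z) = -36 (X(Z) = (3*(-4))*3 = -12*3 = -36)
S*(X(R(-4, l)) + 14) = -59*(-36 + 14) = -59*(-22) = 1298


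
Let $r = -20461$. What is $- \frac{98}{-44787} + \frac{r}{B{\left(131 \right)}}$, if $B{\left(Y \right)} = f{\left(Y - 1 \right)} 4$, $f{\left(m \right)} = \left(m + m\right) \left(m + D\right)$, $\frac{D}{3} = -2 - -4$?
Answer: $- \frac{902525687}{6334673280} \approx -0.14247$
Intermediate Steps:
$D = 6$ ($D = 3 \left(-2 - -4\right) = 3 \left(-2 + 4\right) = 3 \cdot 2 = 6$)
$f{\left(m \right)} = 2 m \left(6 + m\right)$ ($f{\left(m \right)} = \left(m + m\right) \left(m + 6\right) = 2 m \left(6 + m\right)$)
$B{\left(Y \right)} = 8 \left(-1 + Y\right) \left(5 + Y\right)$ ($B{\left(Y \right)} = 2 \left(Y - 1\right) \left(6 + \left(Y - 1\right)\right) 4 = 2 \left(-1 + Y\right) \left(6 + \left(-1 + Y\right)\right) 4 = 2 \left(-1 + Y\right) \left(5 + Y\right) 4 = 8 \left(-1 + Y\right) \left(5 + Y\right)$)
$- \frac{98}{-44787} + \frac{r}{B{\left(131 \right)}} = - \frac{98}{-44787} - \frac{20461}{8 \left(-1 + 131\right) \left(5 + 131\right)} = \left(-98\right) \left(- \frac{1}{44787}\right) - \frac{20461}{8 \cdot 130 \cdot 136} = \frac{98}{44787} - \frac{20461}{141440} = - \frac{902525687}{6334673280}$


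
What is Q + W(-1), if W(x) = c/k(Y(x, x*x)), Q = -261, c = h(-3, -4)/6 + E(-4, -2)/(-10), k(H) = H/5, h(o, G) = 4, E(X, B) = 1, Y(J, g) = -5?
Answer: -7847/30 ≈ -261.57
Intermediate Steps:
k(H) = H/5 (k(H) = H*(⅕) = H/5)
c = 17/30 (c = 4/6 + 1/(-10) = 4*(⅙) + 1*(-⅒) = ⅔ - ⅒ = 17/30 ≈ 0.56667)
W(x) = -17/30 (W(x) = 17/(30*(((⅕)*(-5)))) = (17/30)/(-1) = (17/30)*(-1) = -17/30)
Q + W(-1) = -261 - 17/30 = -7847/30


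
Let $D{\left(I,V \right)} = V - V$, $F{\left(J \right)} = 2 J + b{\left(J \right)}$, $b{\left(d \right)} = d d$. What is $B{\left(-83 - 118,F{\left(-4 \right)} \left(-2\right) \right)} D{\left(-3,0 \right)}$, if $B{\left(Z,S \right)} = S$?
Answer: $0$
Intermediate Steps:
$b{\left(d \right)} = d^{2}$
$F{\left(J \right)} = J^{2} + 2 J$ ($F{\left(J \right)} = 2 J + J^{2} = J^{2} + 2 J$)
$D{\left(I,V \right)} = 0$
$B{\left(-83 - 118,F{\left(-4 \right)} \left(-2\right) \right)} D{\left(-3,0 \right)} = - 4 \left(2 - 4\right) \left(-2\right) 0 = \left(-4\right) \left(-2\right) \left(-2\right) 0 = 8 \left(-2\right) 0 = \left(-16\right) 0 = 0$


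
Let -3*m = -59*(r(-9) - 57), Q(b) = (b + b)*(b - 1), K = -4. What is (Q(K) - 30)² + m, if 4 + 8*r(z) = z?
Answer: -25271/24 ≈ -1053.0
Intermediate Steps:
r(z) = -½ + z/8
Q(b) = 2*b*(-1 + b) (Q(b) = (2*b)*(-1 + b) = 2*b*(-1 + b))
m = -27671/24 (m = -(-59)*((-½ + (⅛)*(-9)) - 57)/3 = -(-59)*((-½ - 9/8) - 57)/3 = -(-59)*(-13/8 - 57)/3 = -(-59)*(-469)/(3*8) = -⅓*27671/8 = -27671/24 ≈ -1153.0)
(Q(K) - 30)² + m = (2*(-4)*(-1 - 4) - 30)² - 27671/24 = (2*(-4)*(-5) - 30)² - 27671/24 = (40 - 30)² - 27671/24 = 10² - 27671/24 = 100 - 27671/24 = -25271/24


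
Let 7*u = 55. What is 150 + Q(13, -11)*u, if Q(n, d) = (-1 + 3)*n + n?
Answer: 3195/7 ≈ 456.43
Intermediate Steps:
Q(n, d) = 3*n (Q(n, d) = 2*n + n = 3*n)
u = 55/7 (u = (⅐)*55 = 55/7 ≈ 7.8571)
150 + Q(13, -11)*u = 150 + (3*13)*(55/7) = 150 + 39*(55/7) = 150 + 2145/7 = 3195/7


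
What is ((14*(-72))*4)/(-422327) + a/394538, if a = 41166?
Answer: 9488145249/83312024963 ≈ 0.11389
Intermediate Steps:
((14*(-72))*4)/(-422327) + a/394538 = ((14*(-72))*4)/(-422327) + 41166/394538 = -1008*4*(-1/422327) + 41166*(1/394538) = -4032*(-1/422327) + 20583/197269 = 4032/422327 + 20583/197269 = 9488145249/83312024963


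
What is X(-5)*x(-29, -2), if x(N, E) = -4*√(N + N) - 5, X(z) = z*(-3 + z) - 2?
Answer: -190 - 152*I*√58 ≈ -190.0 - 1157.6*I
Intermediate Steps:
X(z) = -2 + z*(-3 + z)
x(N, E) = -5 - 4*√2*√N (x(N, E) = -4*√2*√N - 5 = -5 - 4*√2*√N)
X(-5)*x(-29, -2) = (-2 + (-5)² - 3*(-5))*(-5 - 4*√2*√(-29)) = (-2 + 25 + 15)*(-5 - 4*√2*I*√29) = 38*(-5 - 4*I*√58) = -190 - 152*I*√58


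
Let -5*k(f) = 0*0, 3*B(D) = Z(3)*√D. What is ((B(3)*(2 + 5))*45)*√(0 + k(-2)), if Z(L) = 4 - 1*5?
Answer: 0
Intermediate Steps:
Z(L) = -1 (Z(L) = 4 - 5 = -1)
B(D) = -√D/3 (B(D) = (-√D)/3 = -√D/3)
k(f) = 0 (k(f) = -0*0 = -⅕*0 = 0)
((B(3)*(2 + 5))*45)*√(0 + k(-2)) = (((-√3/3)*(2 + 5))*45)*√(0 + 0) = ((-√3/3*7)*45)*√0 = (-7*√3/3*45)*0 = -105*√3*0 = 0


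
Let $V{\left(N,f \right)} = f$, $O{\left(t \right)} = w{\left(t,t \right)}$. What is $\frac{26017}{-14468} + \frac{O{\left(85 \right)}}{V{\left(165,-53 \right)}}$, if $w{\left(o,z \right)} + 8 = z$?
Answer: $- \frac{2492937}{766804} \approx -3.2511$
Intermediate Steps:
$w{\left(o,z \right)} = -8 + z$
$O{\left(t \right)} = -8 + t$
$\frac{26017}{-14468} + \frac{O{\left(85 \right)}}{V{\left(165,-53 \right)}} = \frac{26017}{-14468} + \frac{-8 + 85}{-53} = 26017 \left(- \frac{1}{14468}\right) + 77 \left(- \frac{1}{53}\right) = - \frac{26017}{14468} - \frac{77}{53} = - \frac{2492937}{766804}$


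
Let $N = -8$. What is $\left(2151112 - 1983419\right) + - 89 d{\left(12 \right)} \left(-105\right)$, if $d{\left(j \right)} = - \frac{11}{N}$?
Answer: $\frac{1444339}{8} \approx 1.8054 \cdot 10^{5}$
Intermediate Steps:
$d{\left(j \right)} = \frac{11}{8}$ ($d{\left(j \right)} = - \frac{11}{-8} = \left(-11\right) \left(- \frac{1}{8}\right) = \frac{11}{8}$)
$\left(2151112 - 1983419\right) + - 89 d{\left(12 \right)} \left(-105\right) = \left(2151112 - 1983419\right) + \left(-89\right) \frac{11}{8} \left(-105\right) = 167693 - - \frac{102795}{8} = 167693 + \frac{102795}{8} = \frac{1444339}{8}$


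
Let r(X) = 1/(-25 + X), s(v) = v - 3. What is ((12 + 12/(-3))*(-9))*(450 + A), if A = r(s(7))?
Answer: -226776/7 ≈ -32397.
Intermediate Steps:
s(v) = -3 + v
A = -1/21 (A = 1/(-25 + (-3 + 7)) = 1/(-25 + 4) = 1/(-21) = -1/21 ≈ -0.047619)
((12 + 12/(-3))*(-9))*(450 + A) = ((12 + 12/(-3))*(-9))*(450 - 1/21) = ((12 + 12*(-⅓))*(-9))*(9449/21) = ((12 - 4)*(-9))*(9449/21) = (8*(-9))*(9449/21) = -72*9449/21 = -226776/7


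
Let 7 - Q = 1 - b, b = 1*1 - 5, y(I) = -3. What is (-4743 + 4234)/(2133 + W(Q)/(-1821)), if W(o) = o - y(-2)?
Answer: -926889/3884188 ≈ -0.23863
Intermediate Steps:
b = -4 (b = 1 - 5 = -4)
Q = 2 (Q = 7 - (1 - 1*(-4)) = 7 - (1 + 4) = 7 - 1*5 = 7 - 5 = 2)
W(o) = 3 + o (W(o) = o - 1*(-3) = o + 3 = 3 + o)
(-4743 + 4234)/(2133 + W(Q)/(-1821)) = (-4743 + 4234)/(2133 + (3 + 2)/(-1821)) = -509/(2133 + 5*(-1/1821)) = -509/(2133 - 5/1821) = -509/3884188/1821 = -509*1821/3884188 = -926889/3884188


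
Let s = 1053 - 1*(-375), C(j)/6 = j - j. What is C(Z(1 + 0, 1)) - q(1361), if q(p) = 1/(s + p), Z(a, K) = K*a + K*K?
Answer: -1/2789 ≈ -0.00035855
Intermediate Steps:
Z(a, K) = K**2 + K*a (Z(a, K) = K*a + K**2 = K**2 + K*a)
C(j) = 0 (C(j) = 6*(j - j) = 6*0 = 0)
s = 1428 (s = 1053 + 375 = 1428)
q(p) = 1/(1428 + p)
C(Z(1 + 0, 1)) - q(1361) = 0 - 1/(1428 + 1361) = 0 - 1/2789 = -1/2789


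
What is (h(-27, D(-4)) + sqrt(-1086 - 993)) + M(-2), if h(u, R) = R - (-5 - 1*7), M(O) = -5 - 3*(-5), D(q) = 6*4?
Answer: 46 + 3*I*sqrt(231) ≈ 46.0 + 45.596*I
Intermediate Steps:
D(q) = 24
M(O) = 10 (M(O) = -5 + 15 = 10)
h(u, R) = 12 + R (h(u, R) = R - (-5 - 7) = R - 1*(-12) = R + 12 = 12 + R)
(h(-27, D(-4)) + sqrt(-1086 - 993)) + M(-2) = ((12 + 24) + sqrt(-1086 - 993)) + 10 = (36 + sqrt(-2079)) + 10 = (36 + 3*I*sqrt(231)) + 10 = 46 + 3*I*sqrt(231)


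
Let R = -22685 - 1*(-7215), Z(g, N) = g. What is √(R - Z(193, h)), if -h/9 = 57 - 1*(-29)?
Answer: I*√15663 ≈ 125.15*I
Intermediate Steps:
h = -774 (h = -9*(57 - 1*(-29)) = -9*(57 + 29) = -9*86 = -774)
R = -15470 (R = -22685 + 7215 = -15470)
√(R - Z(193, h)) = √(-15470 - 1*193) = √(-15470 - 193) = √(-15663) = I*√15663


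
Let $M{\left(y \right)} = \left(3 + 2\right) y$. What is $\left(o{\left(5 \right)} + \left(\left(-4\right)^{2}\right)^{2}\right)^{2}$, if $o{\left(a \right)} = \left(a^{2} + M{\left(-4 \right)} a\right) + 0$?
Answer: $32761$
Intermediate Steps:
$M{\left(y \right)} = 5 y$
$o{\left(a \right)} = a^{2} - 20 a$ ($o{\left(a \right)} = \left(a^{2} + 5 \left(-4\right) a\right) + 0 = \left(a^{2} - 20 a\right) + 0 = a^{2} - 20 a$)
$\left(o{\left(5 \right)} + \left(\left(-4\right)^{2}\right)^{2}\right)^{2} = \left(5 \left(-20 + 5\right) + \left(\left(-4\right)^{2}\right)^{2}\right)^{2} = \left(5 \left(-15\right) + 16^{2}\right)^{2} = \left(-75 + 256\right)^{2} = 181^{2} = 32761$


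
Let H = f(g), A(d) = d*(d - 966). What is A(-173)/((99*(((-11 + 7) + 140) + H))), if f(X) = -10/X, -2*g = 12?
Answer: 197047/13629 ≈ 14.458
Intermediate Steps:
g = -6 (g = -½*12 = -6)
A(d) = d*(-966 + d)
H = 5/3 (H = -10/(-6) = -10*(-⅙) = 5/3 ≈ 1.6667)
A(-173)/((99*(((-11 + 7) + 140) + H))) = (-173*(-966 - 173))/((99*(((-11 + 7) + 140) + 5/3))) = (-173*(-1139))/((99*((-4 + 140) + 5/3))) = 197047/((99*(136 + 5/3))) = 197047/((99*(413/3))) = 197047/13629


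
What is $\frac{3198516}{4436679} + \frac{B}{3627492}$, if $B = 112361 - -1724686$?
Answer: $\frac{2194775449865}{1788224175452} \approx 1.2273$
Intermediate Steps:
$B = 1837047$ ($B = 112361 + 1724686 = 1837047$)
$\frac{3198516}{4436679} + \frac{B}{3627492} = \frac{3198516}{4436679} + \frac{1837047}{3627492} = 3198516 \cdot \frac{1}{4436679} + 1837047 \cdot \frac{1}{3627492} = \frac{1066172}{1478893} + \frac{612349}{1209164} = \frac{2194775449865}{1788224175452}$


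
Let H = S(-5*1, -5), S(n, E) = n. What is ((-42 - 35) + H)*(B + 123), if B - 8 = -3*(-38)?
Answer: -20090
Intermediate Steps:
B = 122 (B = 8 - 3*(-38) = 8 + 114 = 122)
H = -5 (H = -5*1 = -5)
((-42 - 35) + H)*(B + 123) = ((-42 - 35) - 5)*(122 + 123) = (-77 - 5)*245 = -82*245 = -20090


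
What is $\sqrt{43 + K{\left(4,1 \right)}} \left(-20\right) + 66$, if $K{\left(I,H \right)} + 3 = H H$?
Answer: $66 - 20 \sqrt{41} \approx -62.063$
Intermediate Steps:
$K{\left(I,H \right)} = -3 + H^{2}$ ($K{\left(I,H \right)} = -3 + H H = -3 + H^{2}$)
$\sqrt{43 + K{\left(4,1 \right)}} \left(-20\right) + 66 = \sqrt{43 - \left(3 - 1^{2}\right)} \left(-20\right) + 66 = \sqrt{43 + \left(-3 + 1\right)} \left(-20\right) + 66 = \sqrt{43 - 2} \left(-20\right) + 66 = \sqrt{41} \left(-20\right) + 66 = - 20 \sqrt{41} + 66 = 66 - 20 \sqrt{41}$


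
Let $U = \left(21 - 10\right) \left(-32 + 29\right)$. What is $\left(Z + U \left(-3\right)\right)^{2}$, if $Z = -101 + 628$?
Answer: $391876$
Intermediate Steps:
$U = -33$ ($U = \left(21 + \left(-13 + 3\right)\right) \left(-3\right) = \left(21 - 10\right) \left(-3\right) = 11 \left(-3\right) = -33$)
$Z = 527$
$\left(Z + U \left(-3\right)\right)^{2} = \left(527 - -99\right)^{2} = \left(527 + 99\right)^{2} = 626^{2} = 391876$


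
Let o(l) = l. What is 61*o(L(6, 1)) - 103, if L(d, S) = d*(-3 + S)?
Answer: -835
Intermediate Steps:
61*o(L(6, 1)) - 103 = 61*(6*(-3 + 1)) - 103 = 61*(6*(-2)) - 103 = 61*(-12) - 103 = -732 - 103 = -835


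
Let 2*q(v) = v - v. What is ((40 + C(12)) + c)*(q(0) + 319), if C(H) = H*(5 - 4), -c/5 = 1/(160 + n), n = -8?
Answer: 2519781/152 ≈ 16578.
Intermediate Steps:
c = -5/152 (c = -5/(160 - 8) = -5/152 ≈ -0.032895)
q(v) = 0 (q(v) = (v - v)/2 = (1/2)*0 = 0)
C(H) = H (C(H) = H*1 = H)
((40 + C(12)) + c)*(q(0) + 319) = ((40 + 12) - 5/152)*(0 + 319) = (52 - 5/152)*319 = (7899/152)*319 = 2519781/152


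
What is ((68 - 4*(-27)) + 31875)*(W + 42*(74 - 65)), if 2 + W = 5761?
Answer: 196696987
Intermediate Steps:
W = 5759 (W = -2 + 5761 = 5759)
((68 - 4*(-27)) + 31875)*(W + 42*(74 - 65)) = ((68 - 4*(-27)) + 31875)*(5759 + 42*(74 - 65)) = ((68 + 108) + 31875)*(5759 + 42*9) = (176 + 31875)*(5759 + 378) = 32051*6137 = 196696987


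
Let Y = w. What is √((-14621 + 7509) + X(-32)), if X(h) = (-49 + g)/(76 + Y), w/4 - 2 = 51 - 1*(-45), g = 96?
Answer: I*√43268797/78 ≈ 84.332*I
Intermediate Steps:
w = 392 (w = 8 + 4*(51 - 1*(-45)) = 8 + 4*(51 + 45) = 8 + 4*96 = 8 + 384 = 392)
Y = 392
X(h) = 47/468 (X(h) = (-49 + 96)/(76 + 392) = 47/468)
√((-14621 + 7509) + X(-32)) = √((-14621 + 7509) + 47/468) = √(-7112 + 47/468) = √(-3328369/468) = I*√43268797/78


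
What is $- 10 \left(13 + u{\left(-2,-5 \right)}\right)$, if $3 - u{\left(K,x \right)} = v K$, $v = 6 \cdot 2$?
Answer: $-400$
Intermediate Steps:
$v = 12$
$u{\left(K,x \right)} = 3 - 12 K$
$- 10 \left(13 + u{\left(-2,-5 \right)}\right) = - 10 \left(13 + \left(3 - -24\right)\right) = - 10 \left(13 + \left(3 + 24\right)\right) = - 10 \left(13 + 27\right) = \left(-10\right) 40 = -400$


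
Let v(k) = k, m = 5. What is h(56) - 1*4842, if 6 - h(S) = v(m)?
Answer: -4841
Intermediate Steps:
h(S) = 1 (h(S) = 6 - 1*5 = 6 - 5 = 1)
h(56) - 1*4842 = 1 - 1*4842 = 1 - 4842 = -4841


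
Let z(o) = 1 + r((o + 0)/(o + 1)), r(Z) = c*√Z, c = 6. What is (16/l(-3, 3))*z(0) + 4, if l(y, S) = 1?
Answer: 20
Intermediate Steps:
r(Z) = 6*√Z
z(o) = 1 + 6*√(o/(1 + o)) (z(o) = 1 + 6*√((o + 0)/(o + 1)) = 1 + 6*√(o/(1 + o)))
(16/l(-3, 3))*z(0) + 4 = (16/1)*(1 + 6*√(0/(1 + 0))) + 4 = (16*1)*(1 + 6*√(0/1)) + 4 = 16*(1 + 6*√(0*1)) + 4 = 16*(1 + 6*√0) + 4 = 16*(1 + 6*0) + 4 = 16*(1 + 0) + 4 = 16*1 + 4 = 16 + 4 = 20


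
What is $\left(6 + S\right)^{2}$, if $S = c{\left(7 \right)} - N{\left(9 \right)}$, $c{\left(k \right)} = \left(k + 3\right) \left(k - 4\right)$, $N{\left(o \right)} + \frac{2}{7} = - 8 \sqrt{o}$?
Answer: $\frac{178084}{49} \approx 3634.4$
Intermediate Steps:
$N{\left(o \right)} = - \frac{2}{7} - 8 \sqrt{o}$
$c{\left(k \right)} = \left(-4 + k\right) \left(3 + k\right)$ ($c{\left(k \right)} = \left(3 + k\right) \left(-4 + k\right) = \left(-4 + k\right) \left(3 + k\right)$)
$S = \frac{380}{7}$ ($S = \left(-12 + 7^{2} - 7\right) - \left(- \frac{2}{7} - 8 \sqrt{9}\right) = \left(-12 + 49 - 7\right) - \left(- \frac{2}{7} - 24\right) = 30 - \left(- \frac{2}{7} - 24\right) = 30 - - \frac{170}{7} = 30 + \frac{170}{7} = \frac{380}{7} \approx 54.286$)
$\left(6 + S\right)^{2} = \left(6 + \frac{380}{7}\right)^{2} = \left(\frac{422}{7}\right)^{2} = \frac{178084}{49}$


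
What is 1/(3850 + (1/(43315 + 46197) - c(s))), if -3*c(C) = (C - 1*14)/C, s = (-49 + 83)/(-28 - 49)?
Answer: 4565112/17625449923 ≈ 0.00025901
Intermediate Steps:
s = -34/77 (s = 34/(-77) = 34*(-1/77) = -34/77 ≈ -0.44156)
c(C) = -(-14 + C)/(3*C) (c(C) = -(C - 1*14)/(3*C) = -(C - 14)/(3*C) = -(-14 + C)/(3*C))
1/(3850 + (1/(43315 + 46197) - c(s))) = 1/(3850 + (1/(43315 + 46197) - (14 - 1*(-34/77))/(3*(-34/77)))) = 1/(3850 + (1/89512 - (-77)*(14 + 34/77)/(3*34))) = 1/(3850 + (1/89512 - (-77)*1112/(3*34*77))) = 1/(3850 + (1/89512 - 1*(-556/51))) = 1/(3850 + (1/89512 + 556/51)) = 1/(3850 + 49768723/4565112) = 1/(17625449923/4565112) = 4565112/17625449923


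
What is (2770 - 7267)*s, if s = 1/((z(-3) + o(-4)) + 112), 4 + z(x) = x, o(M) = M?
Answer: -4497/101 ≈ -44.525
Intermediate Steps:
z(x) = -4 + x
s = 1/101 (s = 1/(((-4 - 3) - 4) + 112) = 1/((-7 - 4) + 112) = 1/(-11 + 112) = 1/101 ≈ 0.0099010)
(2770 - 7267)*s = (2770 - 7267)*(1/101) = -4497*1/101 = -4497/101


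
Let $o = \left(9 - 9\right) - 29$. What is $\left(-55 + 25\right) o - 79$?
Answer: $791$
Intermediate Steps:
$o = -29$ ($o = \left(9 - 9\right) - 29 = 0 - 29 = -29$)
$\left(-55 + 25\right) o - 79 = \left(-55 + 25\right) \left(-29\right) - 79 = \left(-30\right) \left(-29\right) - 79 = 870 - 79 = 791$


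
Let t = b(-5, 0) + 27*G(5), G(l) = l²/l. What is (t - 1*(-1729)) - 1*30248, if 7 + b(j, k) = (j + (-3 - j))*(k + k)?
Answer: -28391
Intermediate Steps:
G(l) = l
b(j, k) = -7 - 6*k (b(j, k) = -7 + (j + (-3 - j))*(k + k) = -7 - 6*k)
t = 128 (t = (-7 - 6*0) + 27*5 = (-7 + 0) + 135 = -7 + 135 = 128)
(t - 1*(-1729)) - 1*30248 = (128 - 1*(-1729)) - 1*30248 = (128 + 1729) - 30248 = 1857 - 30248 = -28391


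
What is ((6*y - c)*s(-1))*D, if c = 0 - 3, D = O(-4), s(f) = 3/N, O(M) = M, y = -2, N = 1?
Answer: 108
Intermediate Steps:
s(f) = 3 (s(f) = 3/1 = 3*1 = 3)
D = -4
c = -3
((6*y - c)*s(-1))*D = ((6*(-2) - 1*(-3))*3)*(-4) = ((-12 + 3)*3)*(-4) = -9*3*(-4) = -27*(-4) = 108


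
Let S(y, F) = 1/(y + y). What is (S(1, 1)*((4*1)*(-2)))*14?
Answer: -56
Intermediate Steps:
S(y, F) = 1/(2*y)
(S(1, 1)*((4*1)*(-2)))*14 = (((½)/1)*((4*1)*(-2)))*14 = (((½)*1)*(4*(-2)))*14 = ((½)*(-8))*14 = -4*14 = -56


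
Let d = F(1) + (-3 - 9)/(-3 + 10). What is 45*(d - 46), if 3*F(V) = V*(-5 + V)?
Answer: -15450/7 ≈ -2207.1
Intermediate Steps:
F(V) = V*(-5 + V)/3 (F(V) = (V*(-5 + V))/3 = V*(-5 + V)/3)
d = -64/21 (d = (⅓)*1*(-5 + 1) + (-3 - 9)/(-3 + 10) = (⅓)*1*(-4) - 12/7 = -4/3 - 12*⅐ = -4/3 - 12/7 = -64/21 ≈ -3.0476)
45*(d - 46) = 45*(-64/21 - 46) = 45*(-1030/21) = -15450/7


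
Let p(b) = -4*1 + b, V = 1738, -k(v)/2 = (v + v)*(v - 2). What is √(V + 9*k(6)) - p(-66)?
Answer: 70 + √874 ≈ 99.563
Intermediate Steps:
k(v) = -4*v*(-2 + v) (k(v) = -2*(v + v)*(v - 2) = -2*2*v*(-2 + v) = -4*v*(-2 + v))
p(b) = -4 + b
√(V + 9*k(6)) - p(-66) = √(1738 + 9*(4*6*(2 - 1*6))) - (-4 - 66) = √(1738 + 9*(4*6*(2 - 6))) - 1*(-70) = √(1738 + 9*(4*6*(-4))) + 70 = √(1738 + 9*(-96)) + 70 = √(1738 - 864) + 70 = √874 + 70 = 70 + √874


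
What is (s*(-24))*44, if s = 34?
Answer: -35904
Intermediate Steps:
(s*(-24))*44 = (34*(-24))*44 = -816*44 = -35904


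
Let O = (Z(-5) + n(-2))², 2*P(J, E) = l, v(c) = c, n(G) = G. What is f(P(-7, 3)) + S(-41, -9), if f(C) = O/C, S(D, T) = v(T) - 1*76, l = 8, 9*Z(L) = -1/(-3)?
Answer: -245051/2916 ≈ -84.037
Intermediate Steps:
Z(L) = 1/27 (Z(L) = (-1/(-3))/9 = (-1*(-⅓))/9 = (⅑)*(⅓) = 1/27)
P(J, E) = 4 (P(J, E) = (½)*8 = 4)
O = 2809/729 (O = (1/27 - 2)² = (-53/27)² = 2809/729 ≈ 3.8532)
S(D, T) = -76 + T (S(D, T) = T - 1*76 = T - 76 = -76 + T)
f(C) = 2809/(729*C)
f(P(-7, 3)) + S(-41, -9) = (2809/729)/4 + (-76 - 9) = (2809/729)*(¼) - 85 = 2809/2916 - 85 = -245051/2916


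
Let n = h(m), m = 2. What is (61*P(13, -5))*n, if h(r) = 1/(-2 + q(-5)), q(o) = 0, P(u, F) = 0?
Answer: 0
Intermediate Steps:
h(r) = -1/2 (h(r) = 1/(-2 + 0) = 1/(-2) = -1/2)
n = -1/2 ≈ -0.50000
(61*P(13, -5))*n = (61*0)*(-1/2) = 0*(-1/2) = 0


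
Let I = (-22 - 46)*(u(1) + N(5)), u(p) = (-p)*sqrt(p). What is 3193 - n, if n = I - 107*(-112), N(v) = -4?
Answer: -9131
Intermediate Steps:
u(p) = -p**(3/2)
I = 340 (I = (-22 - 46)*(-1**(3/2) - 4) = -68*(-1*1 - 4) = -68*(-1 - 4) = -68*(-5) = 340)
n = 12324 (n = 340 - 107*(-112) = 340 + 11984 = 12324)
3193 - n = 3193 - 1*12324 = 3193 - 12324 = -9131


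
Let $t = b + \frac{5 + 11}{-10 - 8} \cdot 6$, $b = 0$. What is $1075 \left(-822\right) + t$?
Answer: $- \frac{2650966}{3} \approx -8.8366 \cdot 10^{5}$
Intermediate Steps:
$t = - \frac{16}{3}$ ($t = 0 + \frac{5 + 11}{-10 - 8} \cdot 6 = 0 + \frac{16}{-18} \cdot 6 = 0 + 16 \left(- \frac{1}{18}\right) 6 = 0 - \frac{16}{3} = - \frac{16}{3} \approx -5.3333$)
$1075 \left(-822\right) + t = 1075 \left(-822\right) - \frac{16}{3} = -883650 - \frac{16}{3} = - \frac{2650966}{3}$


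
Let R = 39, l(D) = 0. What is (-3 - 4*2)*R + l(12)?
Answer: -429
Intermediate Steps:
(-3 - 4*2)*R + l(12) = (-3 - 4*2)*39 + 0 = (-3 - 8)*39 + 0 = -11*39 + 0 = -429 + 0 = -429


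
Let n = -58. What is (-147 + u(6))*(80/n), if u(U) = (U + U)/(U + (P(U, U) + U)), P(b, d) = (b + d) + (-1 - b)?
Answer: 99480/493 ≈ 201.78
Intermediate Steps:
P(b, d) = -1 + d
u(U) = 2*U/(-1 + 3*U) (u(U) = (U + U)/(U + ((-1 + U) + U)) = (2*U)/(U + (-1 + 2*U)) = (2*U)/(-1 + 3*U) = 2*U/(-1 + 3*U))
(-147 + u(6))*(80/n) = (-147 + 2*6/(-1 + 3*6))*(80/(-58)) = (-147 + 2*6/(-1 + 18))*(80*(-1/58)) = (-147 + 2*6/17)*(-40/29) = (-147 + 2*6*(1/17))*(-40/29) = (-147 + 12/17)*(-40/29) = -2487/17*(-40/29) = 99480/493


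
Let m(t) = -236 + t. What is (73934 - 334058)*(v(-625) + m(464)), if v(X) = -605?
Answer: 98066748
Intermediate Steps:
(73934 - 334058)*(v(-625) + m(464)) = (73934 - 334058)*(-605 + (-236 + 464)) = -260124*(-605 + 228) = -260124*(-377) = 98066748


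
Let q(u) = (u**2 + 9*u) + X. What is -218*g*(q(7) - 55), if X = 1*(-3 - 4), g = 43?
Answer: -468700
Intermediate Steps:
X = -7 (X = 1*(-7) = -7)
q(u) = -7 + u**2 + 9*u (q(u) = (u**2 + 9*u) - 7 = -7 + u**2 + 9*u)
-218*g*(q(7) - 55) = -9374*((-7 + 7**2 + 9*7) - 55) = -9374*((-7 + 49 + 63) - 55) = -9374*(105 - 55) = -9374*50 = -218*2150 = -468700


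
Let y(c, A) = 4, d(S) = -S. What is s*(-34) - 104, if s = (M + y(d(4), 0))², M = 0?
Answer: -648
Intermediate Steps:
s = 16 (s = (0 + 4)² = 4² = 16)
s*(-34) - 104 = 16*(-34) - 104 = -544 - 104 = -648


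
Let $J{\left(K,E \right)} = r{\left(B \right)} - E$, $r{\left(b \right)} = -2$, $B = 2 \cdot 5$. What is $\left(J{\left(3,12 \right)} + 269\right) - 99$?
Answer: $156$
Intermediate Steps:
$B = 10$
$J{\left(K,E \right)} = -2 - E$
$\left(J{\left(3,12 \right)} + 269\right) - 99 = \left(\left(-2 - 12\right) + 269\right) - 99 = \left(-14 + 269\right) - 99 = 255 - 99 = 156$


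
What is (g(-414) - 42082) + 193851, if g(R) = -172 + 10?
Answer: 151607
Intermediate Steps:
g(R) = -162
(g(-414) - 42082) + 193851 = (-162 - 42082) + 193851 = -42244 + 193851 = 151607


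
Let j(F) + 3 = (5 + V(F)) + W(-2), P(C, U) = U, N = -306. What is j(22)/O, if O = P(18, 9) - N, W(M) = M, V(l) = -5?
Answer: -1/63 ≈ -0.015873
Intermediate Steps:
j(F) = -5 (j(F) = -3 + ((5 - 5) - 2) = -3 + (0 - 2) = -3 - 2 = -5)
O = 315 (O = 9 - 1*(-306) = 9 + 306 = 315)
j(22)/O = -5/315 = -5*1/315 = -1/63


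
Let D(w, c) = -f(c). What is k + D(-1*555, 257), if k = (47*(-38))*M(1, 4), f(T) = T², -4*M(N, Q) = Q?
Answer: -64263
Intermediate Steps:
M(N, Q) = -Q/4
D(w, c) = -c²
k = 1786 (k = (47*(-38))*(-¼*4) = -1786*(-1) = 1786)
k + D(-1*555, 257) = 1786 - 1*257² = 1786 - 1*66049 = 1786 - 66049 = -64263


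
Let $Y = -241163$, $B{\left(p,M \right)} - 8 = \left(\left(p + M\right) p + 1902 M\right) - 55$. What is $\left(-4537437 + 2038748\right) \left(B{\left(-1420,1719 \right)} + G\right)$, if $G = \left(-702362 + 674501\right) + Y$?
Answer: $-6436340512143$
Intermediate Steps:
$B{\left(p,M \right)} = -47 + 1902 M + p \left(M + p\right)$ ($B{\left(p,M \right)} = 8 - \left(55 - 1902 M - \left(p + M\right) p\right) = 8 - \left(55 - 1902 M - \left(M + p\right) p\right) = 8 - \left(55 - 1902 M - p \left(M + p\right)\right) = 8 + \left(-55 + 1902 M + p \left(M + p\right)\right) = -47 + 1902 M + p \left(M + p\right)$)
$G = -269024$ ($G = \left(-702362 + 674501\right) - 241163 = -27861 - 241163 = -269024$)
$\left(-4537437 + 2038748\right) \left(B{\left(-1420,1719 \right)} + G\right) = \left(-4537437 + 2038748\right) \left(\left(-47 + \left(-1420\right)^{2} + 1902 \cdot 1719 + 1719 \left(-1420\right)\right) - 269024\right) = - 2498689 \left(\left(-47 + 2016400 + 3269538 - 2440980\right) - 269024\right) = - 2498689 \left(2844911 - 269024\right) = \left(-2498689\right) 2575887 = -6436340512143$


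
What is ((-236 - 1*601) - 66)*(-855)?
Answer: 772065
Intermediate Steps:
((-236 - 1*601) - 66)*(-855) = ((-236 - 601) - 66)*(-855) = (-837 - 66)*(-855) = -903*(-855) = 772065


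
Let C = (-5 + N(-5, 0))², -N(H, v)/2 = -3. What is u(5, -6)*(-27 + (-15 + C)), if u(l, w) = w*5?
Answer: 1230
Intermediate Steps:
u(l, w) = 5*w
N(H, v) = 6 (N(H, v) = -2*(-3) = 6)
C = 1 (C = (-5 + 6)² = 1² = 1)
u(5, -6)*(-27 + (-15 + C)) = (5*(-6))*(-27 + (-15 + 1)) = -30*(-27 - 14) = -30*(-41) = 1230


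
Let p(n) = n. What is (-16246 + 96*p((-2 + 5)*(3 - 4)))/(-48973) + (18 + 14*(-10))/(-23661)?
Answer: 397185680/1158750153 ≈ 0.34277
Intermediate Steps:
(-16246 + 96*p((-2 + 5)*(3 - 4)))/(-48973) + (18 + 14*(-10))/(-23661) = (-16246 + 96*((-2 + 5)*(3 - 4)))/(-48973) + (18 + 14*(-10))/(-23661) = (-16246 + 96*(3*(-1)))*(-1/48973) + (18 - 140)*(-1/23661) = (-16246 + 96*(-3))*(-1/48973) - 122*(-1/23661) = (-16246 - 288)*(-1/48973) + 122/23661 = -16534*(-1/48973) + 122/23661 = 16534/48973 + 122/23661 = 397185680/1158750153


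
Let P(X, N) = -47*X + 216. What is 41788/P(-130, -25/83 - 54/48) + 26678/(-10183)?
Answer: 128381088/32208829 ≈ 3.9859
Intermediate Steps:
P(X, N) = 216 - 47*X
41788/P(-130, -25/83 - 54/48) + 26678/(-10183) = 41788/(216 - 47*(-130)) + 26678/(-10183) = 41788/(216 + 6110) + 26678*(-1/10183) = 41788/6326 - 26678/10183 = 41788*(1/6326) - 26678/10183 = 20894/3163 - 26678/10183 = 128381088/32208829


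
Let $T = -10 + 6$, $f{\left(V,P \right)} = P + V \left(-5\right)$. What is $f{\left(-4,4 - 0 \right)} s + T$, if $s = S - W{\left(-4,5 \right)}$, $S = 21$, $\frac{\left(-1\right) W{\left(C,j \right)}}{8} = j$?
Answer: $1460$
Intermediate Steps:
$f{\left(V,P \right)} = P - 5 V$
$T = -4$
$W{\left(C,j \right)} = - 8 j$
$s = 61$ ($s = 21 - \left(-8\right) 5 = 21 - -40 = 21 + 40 = 61$)
$f{\left(-4,4 - 0 \right)} s + T = \left(\left(4 - 0\right) - -20\right) 61 - 4 = \left(\left(4 + 0\right) + 20\right) 61 - 4 = \left(4 + 20\right) 61 - 4 = 24 \cdot 61 - 4 = 1464 - 4 = 1460$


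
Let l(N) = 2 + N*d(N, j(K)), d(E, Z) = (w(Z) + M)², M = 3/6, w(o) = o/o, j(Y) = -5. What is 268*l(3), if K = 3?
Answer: 2345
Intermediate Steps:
w(o) = 1
M = ½ (M = 3*(⅙) = ½ ≈ 0.50000)
d(E, Z) = 9/4 (d(E, Z) = (1 + ½)² = (3/2)² = 9/4)
l(N) = 2 + 9*N/4 (l(N) = 2 + N*(9/4) = 2 + 9*N/4)
268*l(3) = 268*(2 + (9/4)*3) = 268*(2 + 27/4) = 268*(35/4) = 2345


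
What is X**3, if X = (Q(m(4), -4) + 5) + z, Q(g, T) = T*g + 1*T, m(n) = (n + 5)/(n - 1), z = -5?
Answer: -4096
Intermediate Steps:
m(n) = (5 + n)/(-1 + n)
Q(g, T) = T + T*g (Q(g, T) = T*g + T = T + T*g)
X = -16 (X = (-4*(1 + (5 + 4)/(-1 + 4)) + 5) - 5 = (-4*(1 + 9/3) + 5) - 5 = (-4*(1 + (1/3)*9) + 5) - 5 = (-4*(1 + 3) + 5) - 5 = (-4*4 + 5) - 5 = (-16 + 5) - 5 = -11 - 5 = -16)
X**3 = (-16)**3 = -4096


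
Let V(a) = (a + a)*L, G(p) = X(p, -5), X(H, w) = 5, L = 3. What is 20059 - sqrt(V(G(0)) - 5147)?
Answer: 20059 - I*sqrt(5117) ≈ 20059.0 - 71.533*I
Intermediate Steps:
G(p) = 5
V(a) = 6*a (V(a) = (a + a)*3 = (2*a)*3 = 6*a)
20059 - sqrt(V(G(0)) - 5147) = 20059 - sqrt(6*5 - 5147) = 20059 - sqrt(30 - 5147) = 20059 - sqrt(-5117) = 20059 - I*sqrt(5117)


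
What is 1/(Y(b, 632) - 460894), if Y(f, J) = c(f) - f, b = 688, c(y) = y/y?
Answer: -1/461581 ≈ -2.1665e-6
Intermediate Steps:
c(y) = 1
Y(f, J) = 1 - f
1/(Y(b, 632) - 460894) = 1/((1 - 1*688) - 460894) = 1/((1 - 688) - 460894) = 1/(-687 - 460894) = 1/(-461581) = -1/461581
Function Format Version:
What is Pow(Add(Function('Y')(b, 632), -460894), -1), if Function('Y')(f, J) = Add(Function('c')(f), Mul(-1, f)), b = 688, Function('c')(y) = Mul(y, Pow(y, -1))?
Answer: Rational(-1, 461581) ≈ -2.1665e-6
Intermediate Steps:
Function('c')(y) = 1
Function('Y')(f, J) = Add(1, Mul(-1, f))
Pow(Add(Function('Y')(b, 632), -460894), -1) = Pow(Add(Add(1, Mul(-1, 688)), -460894), -1) = Pow(Add(Add(1, -688), -460894), -1) = Pow(Add(-687, -460894), -1) = Pow(-461581, -1) = Rational(-1, 461581)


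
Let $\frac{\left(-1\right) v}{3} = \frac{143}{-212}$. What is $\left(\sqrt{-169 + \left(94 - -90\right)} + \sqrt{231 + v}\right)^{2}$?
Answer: $\frac{52581}{212} + \frac{3 \sqrt{4363755}}{53} \approx 366.27$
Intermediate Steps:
$v = \frac{429}{212}$ ($v = - 3 \frac{143}{-212} = - 3 \cdot 143 \left(- \frac{1}{212}\right) = \left(-3\right) \left(- \frac{143}{212}\right) = \frac{429}{212} \approx 2.0236$)
$\left(\sqrt{-169 + \left(94 - -90\right)} + \sqrt{231 + v}\right)^{2} = \left(\sqrt{-169 + \left(94 - -90\right)} + \sqrt{231 + \frac{429}{212}}\right)^{2} = \left(\sqrt{-169 + \left(94 + 90\right)} + \sqrt{\frac{49401}{212}}\right)^{2} = \left(\sqrt{-169 + 184} + \frac{3 \sqrt{290917}}{106}\right)^{2} = \left(\sqrt{15} + \frac{3 \sqrt{290917}}{106}\right)^{2}$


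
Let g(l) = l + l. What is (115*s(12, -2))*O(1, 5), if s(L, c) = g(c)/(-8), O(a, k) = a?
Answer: 115/2 ≈ 57.500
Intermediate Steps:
g(l) = 2*l
s(L, c) = -c/4 (s(L, c) = (2*c)/(-8) = (2*c)*(-⅛) = -c/4)
(115*s(12, -2))*O(1, 5) = (115*(-¼*(-2)))*1 = (115*(½))*1 = (115/2)*1 = 115/2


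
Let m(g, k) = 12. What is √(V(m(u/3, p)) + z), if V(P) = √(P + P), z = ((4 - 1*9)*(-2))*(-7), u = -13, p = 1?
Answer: √(-70 + 2*√6) ≈ 8.0685*I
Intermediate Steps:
z = -70 (z = ((4 - 9)*(-2))*(-7) = -5*(-2)*(-7) = 10*(-7) = -70)
V(P) = √2*√P (V(P) = √(2*P) = √2*√P)
√(V(m(u/3, p)) + z) = √(√2*√12 - 70) = √(√2*(2*√3) - 70) = √(2*√6 - 70) = √(-70 + 2*√6)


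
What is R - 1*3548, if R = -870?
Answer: -4418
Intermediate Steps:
R - 1*3548 = -870 - 1*3548 = -870 - 3548 = -4418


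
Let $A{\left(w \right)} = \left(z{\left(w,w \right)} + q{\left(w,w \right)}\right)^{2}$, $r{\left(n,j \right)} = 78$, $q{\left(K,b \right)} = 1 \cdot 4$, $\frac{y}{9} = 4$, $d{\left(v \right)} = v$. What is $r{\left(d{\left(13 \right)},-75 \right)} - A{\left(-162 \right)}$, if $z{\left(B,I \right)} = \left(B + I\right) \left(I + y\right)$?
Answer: $-1666925506$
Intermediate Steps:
$y = 36$ ($y = 9 \cdot 4 = 36$)
$q{\left(K,b \right)} = 4$
$z{\left(B,I \right)} = \left(36 + I\right) \left(B + I\right)$ ($z{\left(B,I \right)} = \left(B + I\right) \left(I + 36\right) = \left(B + I\right) \left(36 + I\right) = \left(36 + I\right) \left(B + I\right)$)
$A{\left(w \right)} = \left(4 + 2 w^{2} + 72 w\right)^{2}$ ($A{\left(w \right)} = \left(\left(w^{2} + 36 w + 36 w + w w\right) + 4\right)^{2} = \left(\left(w^{2} + 36 w + 36 w + w^{2}\right) + 4\right)^{2} = \left(\left(2 w^{2} + 72 w\right) + 4\right)^{2} = \left(4 + 2 w^{2} + 72 w\right)^{2}$)
$r{\left(d{\left(13 \right)},-75 \right)} - A{\left(-162 \right)} = 78 - 4 \left(2 + \left(-162\right)^{2} + 36 \left(-162\right)\right)^{2} = 78 - 4 \left(2 + 26244 - 5832\right)^{2} = 78 - 4 \cdot 20414^{2} = 78 - 4 \cdot 416731396 = 78 - 1666925584 = -1666925506$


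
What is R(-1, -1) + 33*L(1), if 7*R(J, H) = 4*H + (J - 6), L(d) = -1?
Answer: -242/7 ≈ -34.571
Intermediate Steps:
R(J, H) = -6/7 + J/7 + 4*H/7 (R(J, H) = (4*H + (J - 6))/7 = (4*H + (-6 + J))/7 = (-6 + J + 4*H)/7 = -6/7 + J/7 + 4*H/7)
R(-1, -1) + 33*L(1) = (-6/7 + (1/7)*(-1) + (4/7)*(-1)) + 33*(-1) = (-6/7 - 1/7 - 4/7) - 33 = -11/7 - 33 = -242/7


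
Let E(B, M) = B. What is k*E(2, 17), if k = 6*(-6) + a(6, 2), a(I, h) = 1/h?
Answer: -71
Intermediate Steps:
k = -71/2 (k = 6*(-6) + 1/2 = -36 + ½ = -71/2 ≈ -35.500)
k*E(2, 17) = -71/2*2 = -71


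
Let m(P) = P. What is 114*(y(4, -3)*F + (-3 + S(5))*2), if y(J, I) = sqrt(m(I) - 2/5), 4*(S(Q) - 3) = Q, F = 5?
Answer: 285 + 114*I*sqrt(85) ≈ 285.0 + 1051.0*I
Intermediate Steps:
S(Q) = 3 + Q/4
y(J, I) = sqrt(-2/5 + I) (y(J, I) = sqrt(I - 2/5) = sqrt(-2/5 + I))
114*(y(4, -3)*F + (-3 + S(5))*2) = 114*((sqrt(-10 + 25*(-3))/5)*5 + (-3 + (3 + (1/4)*5))*2) = 114*((sqrt(-10 - 75)/5)*5 + (-3 + (3 + 5/4))*2) = 114*((sqrt(-85)/5)*5 + (-3 + 17/4)*2) = 114*(((I*sqrt(85))/5)*5 + (5/4)*2) = 114*((I*sqrt(85)/5)*5 + 5/2) = 114*(I*sqrt(85) + 5/2) = 114*(5/2 + I*sqrt(85)) = 285 + 114*I*sqrt(85)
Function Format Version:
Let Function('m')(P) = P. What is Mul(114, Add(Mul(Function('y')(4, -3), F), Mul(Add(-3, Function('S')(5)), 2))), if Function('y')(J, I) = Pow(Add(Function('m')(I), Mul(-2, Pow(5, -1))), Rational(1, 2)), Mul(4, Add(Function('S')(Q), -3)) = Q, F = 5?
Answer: Add(285, Mul(114, I, Pow(85, Rational(1, 2)))) ≈ Add(285.00, Mul(1051.0, I))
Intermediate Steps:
Function('S')(Q) = Add(3, Mul(Rational(1, 4), Q))
Function('y')(J, I) = Pow(Add(Rational(-2, 5), I), Rational(1, 2)) (Function('y')(J, I) = Pow(Add(I, Mul(-2, Pow(5, -1))), Rational(1, 2)) = Pow(Add(I, Mul(-2, Rational(1, 5))), Rational(1, 2)) = Pow(Add(I, Rational(-2, 5)), Rational(1, 2)) = Pow(Add(Rational(-2, 5), I), Rational(1, 2)))
Mul(114, Add(Mul(Function('y')(4, -3), F), Mul(Add(-3, Function('S')(5)), 2))) = Mul(114, Add(Mul(Mul(Rational(1, 5), Pow(Add(-10, Mul(25, -3)), Rational(1, 2))), 5), Mul(Add(-3, Add(3, Mul(Rational(1, 4), 5))), 2))) = Mul(114, Add(Mul(Mul(Rational(1, 5), Pow(Add(-10, -75), Rational(1, 2))), 5), Mul(Add(-3, Add(3, Rational(5, 4))), 2))) = Mul(114, Add(Mul(Mul(Rational(1, 5), Pow(-85, Rational(1, 2))), 5), Mul(Add(-3, Rational(17, 4)), 2))) = Mul(114, Add(Mul(Mul(Rational(1, 5), Mul(I, Pow(85, Rational(1, 2)))), 5), Mul(Rational(5, 4), 2))) = Mul(114, Add(Mul(Mul(Rational(1, 5), I, Pow(85, Rational(1, 2))), 5), Rational(5, 2))) = Mul(114, Add(Mul(I, Pow(85, Rational(1, 2))), Rational(5, 2))) = Mul(114, Add(Rational(5, 2), Mul(I, Pow(85, Rational(1, 2))))) = Add(285, Mul(114, I, Pow(85, Rational(1, 2))))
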